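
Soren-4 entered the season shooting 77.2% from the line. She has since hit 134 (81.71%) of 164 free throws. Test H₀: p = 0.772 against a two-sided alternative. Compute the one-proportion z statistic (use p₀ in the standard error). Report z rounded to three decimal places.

z = 1.376

p̂ = 134/164 = 0.81707.
SE = √(p₀(1−p₀)/n) = √(0.17602/164) = 0.03276.
z = (0.81707 − 0.772)/0.03276 = 0.04507/0.03276 = 1.376.
p-value = 2·P(Z > 1.376) ≈ 0.1689.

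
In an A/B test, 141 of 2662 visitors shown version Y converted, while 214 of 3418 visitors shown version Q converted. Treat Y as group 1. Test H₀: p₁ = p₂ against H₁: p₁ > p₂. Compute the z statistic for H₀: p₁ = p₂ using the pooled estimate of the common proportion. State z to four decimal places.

z = -1.5908

p̂₁ = 141/2662 = 0.052968, p̂₂ = 214/3418 = 0.062610.
Pooled p̂ = (141+214)/(2662+3418) = 355/6080 = 0.058388.
SE = √(0.054979 × 0.000668226) = 0.006061.
z = (0.052968 − 0.062610)/0.006061 = -0.009642/0.006061 = -1.5908.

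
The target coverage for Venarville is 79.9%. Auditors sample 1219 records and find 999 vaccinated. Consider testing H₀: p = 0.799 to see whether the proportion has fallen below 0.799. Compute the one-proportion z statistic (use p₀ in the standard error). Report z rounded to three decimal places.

z = 1.788

p̂ = 999/1219 = 0.819524.
Standard error under H₀: √(0.799×0.201/1219) = 0.011478.
z = (0.819524 − 0.799)/0.011478 = 0.020524/0.011478 = 1.788.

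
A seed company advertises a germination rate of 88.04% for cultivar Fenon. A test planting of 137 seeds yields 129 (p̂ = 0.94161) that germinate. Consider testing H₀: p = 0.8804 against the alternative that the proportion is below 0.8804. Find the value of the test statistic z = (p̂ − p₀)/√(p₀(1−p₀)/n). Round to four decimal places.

p̂ = 129/137 = 0.9416058.
SE = √(p₀(1−p₀)/n) = √(0.1053/137) = 0.0277233.
z = (0.9416058 − 0.8804)/0.0277233 = 0.0612058/0.0277233 = 2.2077.
p-value = P(Z < 2.208) ≈ 0.9864.

z = 2.2077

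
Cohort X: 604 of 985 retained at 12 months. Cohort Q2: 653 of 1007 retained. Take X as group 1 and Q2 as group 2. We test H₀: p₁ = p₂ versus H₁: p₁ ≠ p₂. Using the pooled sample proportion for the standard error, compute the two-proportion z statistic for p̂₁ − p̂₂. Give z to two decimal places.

z = -1.63

p̂₁ = 604/985 = 0.6132, p̂₂ = 653/1007 = 0.6485.
Pooled p̂ = (604+653)/(985+1007) = 1257/1992 = 0.6310.
SE = √(0.232833 × 0.00200828) = 0.0216.
z = (0.6132 − 0.6485)/0.0216 = -0.0353/0.0216 = -1.63.
Two-sided p-value ≈ 2·Φ(−1.631) = 0.1029.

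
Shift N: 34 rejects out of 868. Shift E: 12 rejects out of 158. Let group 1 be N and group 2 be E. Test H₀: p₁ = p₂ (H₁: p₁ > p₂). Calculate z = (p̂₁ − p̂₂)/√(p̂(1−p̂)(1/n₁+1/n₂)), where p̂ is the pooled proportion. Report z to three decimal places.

z = -2.055

p̂₁ = 34/868 = 0.03917, p̂₂ = 12/158 = 0.07595.
Pooled p̂ = (34+12)/(868+158) = 46/1026 = 0.04483.
SE = √(0.0428242 × 0.00748119) = 0.01790.
z = (0.03917 − 0.07595)/0.01790 = -0.03678/0.01790 = -2.055.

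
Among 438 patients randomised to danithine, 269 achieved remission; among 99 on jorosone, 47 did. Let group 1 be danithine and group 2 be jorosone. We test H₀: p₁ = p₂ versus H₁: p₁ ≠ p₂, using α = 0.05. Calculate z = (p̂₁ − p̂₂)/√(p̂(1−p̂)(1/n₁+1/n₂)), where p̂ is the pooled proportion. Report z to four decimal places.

p̂₁ = 269/438 ≈ 0.614155, p̂₂ = 47/99 ≈ 0.474747.
Pooled p̂ = (269+47)/(438+99) = 316/537 = 0.588454.
SE = √(p̂(1−p̂)(1/n₁+1/n₂)) = √(0.588454·0.411546·0.0123841) = √(0.00299913) = 0.054764.
z = (0.614155 − 0.474747)/0.054764 = 0.139408/0.054764 = 2.5456.
Two-sided p-value ≈ 2·Φ(−2.546) = 0.0109, so at α = 0.05 we reject H₀.

z = 2.5456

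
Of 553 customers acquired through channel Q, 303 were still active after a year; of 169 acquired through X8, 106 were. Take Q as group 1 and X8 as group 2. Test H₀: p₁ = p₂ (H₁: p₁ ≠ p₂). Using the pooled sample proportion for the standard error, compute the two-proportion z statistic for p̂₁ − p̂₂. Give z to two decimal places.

z = -1.82

p̂₁ = 303/553 = 0.5479, p̂₂ = 106/169 = 0.6272.
Pooled p̂ = (303+106)/(553+169) = 409/722 = 0.5665.
SE = √(0.24558 × 0.00772548) = 0.0436.
z = (0.5479 − 0.6272)/0.0436 = -0.0793/0.0436 = -1.82.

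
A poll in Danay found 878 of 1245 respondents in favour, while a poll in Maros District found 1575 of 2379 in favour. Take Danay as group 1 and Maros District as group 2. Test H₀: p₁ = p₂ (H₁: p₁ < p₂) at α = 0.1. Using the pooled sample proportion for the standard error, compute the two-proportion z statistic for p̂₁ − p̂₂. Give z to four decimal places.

p̂₁ = 878/1245 = 0.705221, p̂₂ = 1575/2379 = 0.662043.
Pooled p̂ = (878+1575)/(1245+2379) = 2453/3624 = 0.676876.
SE = √(0.218715 × 0.00122356) = 0.016359.
z = (0.705221 − 0.662043)/0.016359 = 0.043178/0.016359 = 2.6394.
p-value = P(Z < 2.639) ≈ 0.9958. With α = 0.1, fail to reject H₀.

z = 2.6394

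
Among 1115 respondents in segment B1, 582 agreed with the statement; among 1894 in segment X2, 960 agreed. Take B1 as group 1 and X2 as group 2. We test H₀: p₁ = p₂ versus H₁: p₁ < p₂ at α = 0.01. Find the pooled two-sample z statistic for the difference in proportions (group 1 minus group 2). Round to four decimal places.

z = 0.8008

p̂₁ = 582/1115 ≈ 0.521973, p̂₂ = 960/1894 ≈ 0.506864.
Pooled p̂ = (582+960)/(1115+1894) = 1542/3009 = 0.512463.
SE = √(p̂(1−p̂)(1/n₁+1/n₂)) = √(0.512463·0.487537·0.00142484) = √(0.00035599) = 0.018868.
z = (0.521973 − 0.506864)/0.018868 = 0.015109/0.018868 = 0.8008.
p-value = P(Z < 0.801) ≈ 0.7884; since p > α = 0.01, fail to reject H₀.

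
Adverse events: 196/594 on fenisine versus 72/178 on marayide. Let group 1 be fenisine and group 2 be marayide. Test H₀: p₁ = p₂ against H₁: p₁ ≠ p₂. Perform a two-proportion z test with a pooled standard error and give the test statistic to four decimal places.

z = -1.8321

p̂₁ = 196/594 ≈ 0.329966, p̂₂ = 72/178 ≈ 0.404494.
Pooled p̂ = (196+72)/(594+178) = 268/772 = 0.347150.
SE = √(p̂(1−p̂)(1/n₁+1/n₂)) = √(0.347150·0.652850·0.00730148) = √(0.00165479) = 0.040679.
z = (0.329966 − 0.404494)/0.040679 = -0.074528/0.040679 = -1.8321.
p-value = 2·P(Z > 1.832) ≈ 0.0669.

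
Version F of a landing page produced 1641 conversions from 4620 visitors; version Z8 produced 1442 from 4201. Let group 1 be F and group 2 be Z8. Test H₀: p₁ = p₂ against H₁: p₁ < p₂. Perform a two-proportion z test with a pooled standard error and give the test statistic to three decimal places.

p̂₁ = 1641/4620 ≈ 0.355195, p̂₂ = 1442/4201 ≈ 0.343252.
Pooled p̂ = (1641+1442)/(4620+4201) = 3083/8821 = 0.349507.
SE = √(p̂(1−p̂)(1/n₁+1/n₂)) = √(0.349507·0.650493·0.000454489) = √(0.000103329) = 0.010165.
z = (0.355195 − 0.343252)/0.010165 = 0.011943/0.010165 = 1.175.

z = 1.175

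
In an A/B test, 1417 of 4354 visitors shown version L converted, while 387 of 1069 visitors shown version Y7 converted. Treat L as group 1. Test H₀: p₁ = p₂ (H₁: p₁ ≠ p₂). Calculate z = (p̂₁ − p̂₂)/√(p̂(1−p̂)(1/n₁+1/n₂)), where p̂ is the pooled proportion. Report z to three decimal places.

p̂₁ = 1417/4354 ≈ 0.32545, p̂₂ = 387/1069 ≈ 0.36202.
Pooled p̂ = (1417+387)/(4354+1069) = 1804/5423 = 0.33266.
SE = √(0.221996 × 0.00116513) = 0.01608.
z = (0.32545 − 0.36202)/0.01608 = -0.03657/0.01608 = -2.274.

z = -2.274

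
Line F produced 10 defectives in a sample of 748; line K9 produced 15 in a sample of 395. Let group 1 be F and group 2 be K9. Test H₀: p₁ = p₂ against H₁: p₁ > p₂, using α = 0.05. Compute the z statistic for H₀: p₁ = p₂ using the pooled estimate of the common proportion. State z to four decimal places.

z = -2.7047

p̂₁ = 10/748 ≈ 0.0133690, p̂₂ = 15/395 ≈ 0.0379747.
Pooled p̂ = (10+15)/(748+395) = 25/1143 = 0.0218723.
SE = √(p̂(1−p̂)(1/n₁+1/n₂)) = √(0.0218723·0.9781277·0.00386854) = √(8.27631e-05) = 0.0090974.
z = (0.0133690 − 0.0379747)/0.0090974 = -0.0246057/0.0090974 = -2.7047.
p-value = P(Z > -2.705) ≈ 0.9966. With α = 0.05, fail to reject H₀.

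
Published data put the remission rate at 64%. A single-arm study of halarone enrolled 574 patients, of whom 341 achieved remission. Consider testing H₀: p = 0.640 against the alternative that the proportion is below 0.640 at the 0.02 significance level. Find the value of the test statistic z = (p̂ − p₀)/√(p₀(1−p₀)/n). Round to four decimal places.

p̂ = 341/574 = 0.5940767.
Standard error under H₀: √(0.64×0.36/574) = 0.0200348.
z = (0.5940767 − 0.64)/0.0200348 = -0.0459233/0.0200348 = -2.2922.
p-value = P(Z < -2.292) ≈ 0.0109. With α = 0.02, reject H₀.

z = -2.2922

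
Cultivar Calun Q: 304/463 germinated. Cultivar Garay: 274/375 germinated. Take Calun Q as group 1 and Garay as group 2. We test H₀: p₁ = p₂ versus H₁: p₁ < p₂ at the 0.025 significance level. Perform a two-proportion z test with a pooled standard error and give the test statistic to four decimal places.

z = -2.3050

p̂₁ = 304/463 ≈ 0.6565875, p̂₂ = 274/375 ≈ 0.7306667.
Pooled p̂ = (304+274)/(463+375) = 578/838 = 0.6897375.
SE = √(0.214 × 0.00482649) = 0.0321383.
z = (0.6565875 − 0.7306667)/0.0321383 = -0.0740792/0.0321383 = -2.3050.
p-value = P(Z < -2.305) ≈ 0.0106, so at α = 0.025 we reject H₀.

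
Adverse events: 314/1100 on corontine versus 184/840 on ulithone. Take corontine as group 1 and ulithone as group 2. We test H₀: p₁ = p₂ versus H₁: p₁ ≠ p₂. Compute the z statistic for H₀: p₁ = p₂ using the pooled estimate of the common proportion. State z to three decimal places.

p̂₁ = 314/1100 = 0.285455, p̂₂ = 184/840 = 0.219048.
Pooled p̂ = (314+184)/(1100+840) = 498/1940 = 0.256701.
SE = √(p̂(1−p̂)(1/n₁+1/n₂)) = √(0.256701·0.743299·0.00209957) = √(0.000400609) = 0.020015.
z = (0.285455 − 0.219048)/0.020015 = 0.066407/0.020015 = 3.318.

z = 3.318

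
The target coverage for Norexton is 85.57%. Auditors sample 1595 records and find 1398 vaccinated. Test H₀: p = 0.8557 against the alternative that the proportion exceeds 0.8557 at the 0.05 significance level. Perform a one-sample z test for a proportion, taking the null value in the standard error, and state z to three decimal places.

p̂ = 1398/1595 ≈ 0.876489.
SE = √(p₀(1−p₀)/n) = √(0.12348/1595) = 0.008799.
z = (0.876489 − 0.8557)/0.008799 = 0.020789/0.008799 = 2.363.
p-value = P(Z > 2.363) ≈ 0.0091, so at α = 0.05 we reject H₀.

z = 2.363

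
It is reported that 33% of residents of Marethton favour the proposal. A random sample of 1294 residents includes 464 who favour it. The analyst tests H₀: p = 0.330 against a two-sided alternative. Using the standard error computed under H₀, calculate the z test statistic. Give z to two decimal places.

p̂ = 464/1294 = 0.35858.
SE = √(p₀(1−p₀)/n) = √(0.2211/1294) = 0.01307.
z = (0.35858 − 0.33)/0.01307 = 0.02858/0.01307 = 2.19.

z = 2.19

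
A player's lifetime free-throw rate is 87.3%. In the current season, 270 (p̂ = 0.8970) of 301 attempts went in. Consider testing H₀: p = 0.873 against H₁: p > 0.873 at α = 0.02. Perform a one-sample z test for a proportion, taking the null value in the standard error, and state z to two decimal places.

z = 1.25

p̂ = 270/301 ≈ 0.8970.
Under H₀, SE = √(0.873·0.127/301) = √(0.000368342) = 0.0192.
z = (0.8970 − 0.873)/0.0192 = 0.0240/0.0192 = 1.25.
p-value = P(Z > 1.251) ≈ 0.1055, so at α = 0.02 we fail to reject H₀.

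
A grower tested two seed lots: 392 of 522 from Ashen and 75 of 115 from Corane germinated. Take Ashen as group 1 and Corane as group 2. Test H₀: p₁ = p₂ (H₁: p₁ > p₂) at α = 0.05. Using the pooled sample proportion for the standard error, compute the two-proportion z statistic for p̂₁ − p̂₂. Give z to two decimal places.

p̂₁ = 392/522 = 0.7510, p̂₂ = 75/115 = 0.6522.
Pooled p̂ = (392+75)/(522+115) = 467/637 = 0.7331.
SE = √(p̂(1−p̂)(1/n₁+1/n₂)) = √(0.7331·0.2669·0.0106114) = √(0.00207615) = 0.0456.
z = (0.7510 − 0.6522)/0.0456 = 0.0988/0.0456 = 2.17.
p-value = P(Z > 2.168) ≈ 0.0151. With α = 0.05, reject H₀.

z = 2.17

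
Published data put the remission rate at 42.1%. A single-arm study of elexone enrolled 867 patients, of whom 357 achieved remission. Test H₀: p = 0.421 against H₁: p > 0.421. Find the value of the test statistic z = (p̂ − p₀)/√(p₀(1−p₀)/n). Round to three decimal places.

z = -0.551

p̂ = 357/867 = 0.41176.
Under H₀, SE = √(0.421·0.579/867) = √(0.000281152) = 0.01677.
z = (0.41176 − 0.421)/0.01677 = -0.00924/0.01677 = -0.551.
p-value = P(Z > -0.551) ≈ 0.7091.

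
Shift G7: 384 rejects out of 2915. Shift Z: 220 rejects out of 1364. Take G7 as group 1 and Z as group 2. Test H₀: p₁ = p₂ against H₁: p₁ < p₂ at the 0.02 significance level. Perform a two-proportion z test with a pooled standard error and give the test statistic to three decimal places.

p̂₁ = 384/2915 ≈ 0.13173, p̂₂ = 220/1364 ≈ 0.16129.
Pooled p̂ = (384+220)/(2915+1364) = 604/4279 = 0.14115.
SE = √(p̂(1−p̂)(1/n₁+1/n₂)) = √(0.14115·0.85885·0.00107619) = √(0.000130467) = 0.01142.
z = (0.13173 − 0.16129)/0.01142 = -0.02956/0.01142 = -2.588.
p-value = P(Z < -2.588) ≈ 0.0048, so at α = 0.02 we reject H₀.

z = -2.588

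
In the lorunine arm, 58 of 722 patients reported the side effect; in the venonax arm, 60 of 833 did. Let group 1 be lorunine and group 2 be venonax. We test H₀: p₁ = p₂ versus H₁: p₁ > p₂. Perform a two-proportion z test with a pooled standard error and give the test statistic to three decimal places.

p̂₁ = 58/722 ≈ 0.080332, p̂₂ = 60/833 ≈ 0.072029.
Pooled p̂ = (58+60)/(722+833) = 118/1555 = 0.075884.
SE = √(p̂(1−p̂)(1/n₁+1/n₂)) = √(0.075884·0.924116·0.00258552) = √(0.000181312) = 0.013465.
z = (0.080332 − 0.072029)/0.013465 = 0.008303/0.013465 = 0.617.

z = 0.617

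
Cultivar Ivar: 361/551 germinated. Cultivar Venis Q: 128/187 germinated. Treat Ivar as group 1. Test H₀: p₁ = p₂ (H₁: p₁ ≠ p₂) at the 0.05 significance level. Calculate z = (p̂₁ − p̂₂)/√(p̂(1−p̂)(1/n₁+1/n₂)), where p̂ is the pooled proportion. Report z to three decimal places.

z = -0.733

p̂₁ = 361/551 ≈ 0.65517, p̂₂ = 128/187 ≈ 0.68449.
Pooled p̂ = (361+128)/(551+187) = 489/738 = 0.66260.
SE = √(0.223561 × 0.00716248) = 0.04002.
z = (0.65517 − 0.68449)/0.04002 = -0.02932/0.04002 = -0.733.
Two-sided p-value ≈ 2·Φ(−0.733) = 0.4637, so at α = 0.05 we fail to reject H₀.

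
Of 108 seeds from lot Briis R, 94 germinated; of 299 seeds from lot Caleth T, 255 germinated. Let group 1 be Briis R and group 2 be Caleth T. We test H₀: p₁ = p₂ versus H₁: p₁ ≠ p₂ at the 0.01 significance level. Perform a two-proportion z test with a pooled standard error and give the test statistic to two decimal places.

z = 0.45

p̂₁ = 94/108 ≈ 0.8704, p̂₂ = 255/299 ≈ 0.8528.
Pooled p̂ = (94+255)/(108+299) = 349/407 = 0.8575.
SE = √(p̂(1−p̂)(1/n₁+1/n₂)) = √(0.8575·0.1425·0.0126037) = √(0.00154015) = 0.0392.
z = (0.8704 − 0.8528)/0.0392 = 0.0176/0.0392 = 0.45.
p-value = 2·P(Z > 0.447) ≈ 0.6551, so at α = 0.01 we fail to reject H₀.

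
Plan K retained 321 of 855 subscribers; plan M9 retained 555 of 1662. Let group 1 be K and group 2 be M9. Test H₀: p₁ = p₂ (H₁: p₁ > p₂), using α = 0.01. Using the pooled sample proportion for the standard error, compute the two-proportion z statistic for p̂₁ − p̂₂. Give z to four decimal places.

p̂₁ = 321/855 = 0.375439, p̂₂ = 555/1662 = 0.333935.
Pooled p̂ = (321+555)/(855+1662) = 876/2517 = 0.348033.
SE = √(p̂(1−p̂)(1/n₁+1/n₂)) = √(0.348033·0.651967·0.00177128) = √(0.000401913) = 0.020048.
z = (0.375439 − 0.333935)/0.020048 = 0.041504/0.020048 = 2.0702.
p-value = P(Z > 2.070) ≈ 0.0192, so at α = 0.01 we fail to reject H₀.

z = 2.0702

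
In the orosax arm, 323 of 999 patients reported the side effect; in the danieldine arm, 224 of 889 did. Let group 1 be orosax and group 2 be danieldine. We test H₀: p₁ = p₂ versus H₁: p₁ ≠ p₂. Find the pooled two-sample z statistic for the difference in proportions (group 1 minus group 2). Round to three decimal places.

z = 3.412

p̂₁ = 323/999 ≈ 0.3233233, p̂₂ = 224/889 ≈ 0.2519685.
Pooled p̂ = (323+224)/(999+889) = 547/1888 = 0.2897246.
SE = √(0.205784 × 0.00212586) = 0.0209157.
z = (0.3233233 − 0.2519685)/0.0209157 = 0.0713548/0.0209157 = 3.412.
Two-sided p-value ≈ 2·Φ(−3.412) = 0.0006.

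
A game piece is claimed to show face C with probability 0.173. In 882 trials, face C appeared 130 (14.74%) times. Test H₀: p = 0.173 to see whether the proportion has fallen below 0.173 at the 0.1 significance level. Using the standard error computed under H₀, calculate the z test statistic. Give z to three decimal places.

z = -2.011

p̂ = 130/882 ≈ 0.147392.
SE = √(p₀(1−p₀)/n) = √(0.14307/882) = 0.012736.
z = (0.147392 − 0.173)/0.012736 = -0.025608/0.012736 = -2.011.
p-value = P(Z < -2.011) ≈ 0.0222; since p < α = 0.1, reject H₀.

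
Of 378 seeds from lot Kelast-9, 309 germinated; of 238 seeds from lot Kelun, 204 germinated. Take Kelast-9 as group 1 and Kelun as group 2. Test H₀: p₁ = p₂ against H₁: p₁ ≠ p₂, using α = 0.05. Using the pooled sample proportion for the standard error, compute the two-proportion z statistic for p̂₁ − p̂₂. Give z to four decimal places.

p̂₁ = 309/378 ≈ 0.8174603, p̂₂ = 204/238 ≈ 0.8571429.
Pooled p̂ = (309+204)/(378+238) = 513/616 = 0.8327922.
SE = √(0.139249 × 0.00684718) = 0.0308782.
z = (0.8174603 − 0.8571429)/0.0308782 = -0.0396826/0.0308782 = -1.2851.
p-value = 2·P(Z > 1.285) ≈ 0.1987. With α = 0.05, fail to reject H₀.

z = -1.2851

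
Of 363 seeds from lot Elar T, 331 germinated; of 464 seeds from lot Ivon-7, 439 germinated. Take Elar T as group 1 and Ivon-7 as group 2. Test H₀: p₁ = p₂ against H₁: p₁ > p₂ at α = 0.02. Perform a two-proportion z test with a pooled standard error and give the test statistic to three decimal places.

p̂₁ = 331/363 = 0.91185, p̂₂ = 439/464 = 0.94612.
Pooled p̂ = (331+439)/(363+464) = 770/827 = 0.93108.
SE = √(p̂(1−p̂)(1/n₁+1/n₂)) = √(0.93108·0.06892·0.00490999) = √(0.000315091) = 0.01775.
z = (0.91185 − 0.94612)/0.01775 = -0.03427/0.01775 = -1.931.
p-value = P(Z > -1.931) ≈ 0.9733. With α = 0.02, fail to reject H₀.

z = -1.931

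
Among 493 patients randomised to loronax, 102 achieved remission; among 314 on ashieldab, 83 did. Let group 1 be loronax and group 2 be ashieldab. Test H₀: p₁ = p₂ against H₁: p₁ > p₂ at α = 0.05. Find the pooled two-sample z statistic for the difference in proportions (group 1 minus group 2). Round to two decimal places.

p̂₁ = 102/493 = 0.2069, p̂₂ = 83/314 = 0.2643.
Pooled p̂ = (102+83)/(493+314) = 185/807 = 0.2292.
SE = √(0.176691 × 0.00521311) = 0.0303.
z = (0.2069 − 0.2643)/0.0303 = -0.0574/0.0303 = -1.89.
p-value = P(Z > -1.892) ≈ 0.9708; since p > α = 0.05, fail to reject H₀.

z = -1.89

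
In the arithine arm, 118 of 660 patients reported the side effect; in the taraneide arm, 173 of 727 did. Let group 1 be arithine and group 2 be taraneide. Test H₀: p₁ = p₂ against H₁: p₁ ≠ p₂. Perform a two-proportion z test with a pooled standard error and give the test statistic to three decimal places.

z = -2.703

p̂₁ = 118/660 = 0.17879, p̂₂ = 173/727 = 0.23796.
Pooled p̂ = (118+173)/(660+727) = 291/1387 = 0.20981.
SE = √(0.165787 × 0.00289067) = 0.02189.
z = (0.17879 − 0.23796)/0.02189 = -0.05917/0.02189 = -2.703.
p-value = 2·P(Z > 2.703) ≈ 0.0069.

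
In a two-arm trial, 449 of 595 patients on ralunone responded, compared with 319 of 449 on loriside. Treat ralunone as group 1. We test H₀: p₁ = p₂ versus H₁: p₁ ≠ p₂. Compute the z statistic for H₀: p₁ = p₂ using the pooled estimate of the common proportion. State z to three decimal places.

z = 1.602

p̂₁ = 449/595 = 0.754622, p̂₂ = 319/449 = 0.710468.
Pooled p̂ = (449+319)/(595+449) = 768/1044 = 0.735632.
SE = √(p̂(1−p̂)(1/n₁+1/n₂)) = √(0.735632·0.264368·0.00390784) = √(0.000759988) = 0.027568.
z = (0.754622 − 0.710468)/0.027568 = 0.044154/0.027568 = 1.602.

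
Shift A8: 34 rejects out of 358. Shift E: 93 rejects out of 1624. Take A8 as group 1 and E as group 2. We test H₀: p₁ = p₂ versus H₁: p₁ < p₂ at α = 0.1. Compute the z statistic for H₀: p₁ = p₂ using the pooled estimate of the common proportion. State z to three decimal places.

z = 2.637

p̂₁ = 34/358 ≈ 0.094972, p̂₂ = 93/1624 ≈ 0.057266.
Pooled p̂ = (34+93)/(358+1624) = 127/1982 = 0.064077.
SE = √(p̂(1−p̂)(1/n₁+1/n₂)) = √(0.064077·0.935923·0.00340906) = √(0.000204444) = 0.014298.
z = (0.094972 − 0.057266)/0.014298 = 0.037706/0.014298 = 2.637.
p-value = P(Z < 2.637) ≈ 0.9958. With α = 0.1, fail to reject H₀.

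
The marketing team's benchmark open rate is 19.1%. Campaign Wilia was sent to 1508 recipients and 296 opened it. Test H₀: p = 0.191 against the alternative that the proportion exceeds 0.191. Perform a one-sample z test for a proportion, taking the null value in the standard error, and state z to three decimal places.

z = 0.522

p̂ = 296/1508 ≈ 0.196286.
Standard error under H₀: √(0.191×0.809/1508) = 0.010123.
z = (0.196286 − 0.191)/0.010123 = 0.005286/0.010123 = 0.522.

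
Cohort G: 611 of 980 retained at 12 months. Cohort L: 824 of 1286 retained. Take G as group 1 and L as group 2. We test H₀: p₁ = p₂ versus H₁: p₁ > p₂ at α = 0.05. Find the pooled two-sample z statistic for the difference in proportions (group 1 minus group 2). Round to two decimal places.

z = -0.85

p̂₁ = 611/980 = 0.62347, p̂₂ = 824/1286 = 0.64075.
Pooled p̂ = (611+824)/(980+1286) = 1435/2266 = 0.63327.
SE = √(p̂(1−p̂)(1/n₁+1/n₂)) = √(0.63327·0.36673·0.00179801) = √(0.000417567) = 0.02043.
z = (0.62347 − 0.64075)/0.02043 = -0.01728/0.02043 = -0.85.
p-value = P(Z > -0.845) ≈ 0.8011, so at α = 0.05 we fail to reject H₀.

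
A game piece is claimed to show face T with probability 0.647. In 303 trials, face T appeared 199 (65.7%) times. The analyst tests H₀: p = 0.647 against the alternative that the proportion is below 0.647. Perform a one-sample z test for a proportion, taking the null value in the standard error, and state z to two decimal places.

p̂ = 199/303 ≈ 0.6568.
Standard error under H₀: √(0.647×0.353/303) = 0.0275.
z = (0.6568 − 0.647)/0.0275 = 0.0098/0.0275 = 0.36.

z = 0.36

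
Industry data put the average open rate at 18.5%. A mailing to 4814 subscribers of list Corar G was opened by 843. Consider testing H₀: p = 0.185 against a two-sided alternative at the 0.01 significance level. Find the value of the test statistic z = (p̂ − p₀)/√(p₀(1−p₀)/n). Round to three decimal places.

p̂ = 843/4814 ≈ 0.17511.
Standard error under H₀: √(0.185×0.815/4814) = 0.00560.
z = (0.17511 − 0.185)/0.00560 = -0.00989/0.00560 = -1.766.
Two-sided p-value ≈ 2·Φ(−1.766) = 0.0773, so at α = 0.01 we fail to reject H₀.

z = -1.766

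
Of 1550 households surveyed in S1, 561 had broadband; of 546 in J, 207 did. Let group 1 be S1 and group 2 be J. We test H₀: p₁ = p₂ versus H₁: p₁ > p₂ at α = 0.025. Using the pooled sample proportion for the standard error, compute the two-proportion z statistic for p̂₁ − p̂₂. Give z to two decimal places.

z = -0.72

p̂₁ = 561/1550 ≈ 0.3619, p̂₂ = 207/546 ≈ 0.3791.
Pooled p̂ = (561+207)/(1550+546) = 768/2096 = 0.3664.
SE = √(0.232154 × 0.00247666) = 0.0240.
z = (0.3619 − 0.3791)/0.0240 = -0.0172/0.0240 = -0.72.
p-value = P(Z > -0.717) ≈ 0.7632; since p > α = 0.025, fail to reject H₀.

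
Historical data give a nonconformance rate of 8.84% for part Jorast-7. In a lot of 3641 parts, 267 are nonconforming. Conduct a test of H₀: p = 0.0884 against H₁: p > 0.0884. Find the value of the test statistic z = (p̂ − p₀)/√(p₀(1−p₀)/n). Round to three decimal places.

z = -3.203

p̂ = 267/3641 ≈ 0.073332.
Standard error under H₀: √(0.0884×0.9116/3641) = 0.004705.
z = (0.073332 − 0.0884)/0.004705 = -0.015068/0.004705 = -3.203.
p-value = P(Z > -3.203) ≈ 0.9993.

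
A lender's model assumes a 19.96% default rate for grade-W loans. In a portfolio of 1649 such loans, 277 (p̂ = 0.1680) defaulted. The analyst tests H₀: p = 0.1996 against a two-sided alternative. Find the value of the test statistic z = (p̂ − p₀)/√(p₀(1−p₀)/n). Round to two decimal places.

z = -3.21

p̂ = 277/1649 = 0.16798.
SE = √(p₀(1−p₀)/n) = √(0.15976/1649) = 0.00984.
z = (0.16798 − 0.1996)/0.00984 = -0.03162/0.00984 = -3.21.
Two-sided p-value ≈ 2·Φ(−3.212) = 0.0013.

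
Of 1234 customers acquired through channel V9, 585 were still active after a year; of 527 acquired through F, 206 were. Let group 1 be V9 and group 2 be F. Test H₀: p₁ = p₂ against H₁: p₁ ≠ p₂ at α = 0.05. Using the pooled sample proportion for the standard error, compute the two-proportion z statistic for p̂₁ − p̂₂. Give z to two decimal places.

z = 3.21

p̂₁ = 585/1234 = 0.4741, p̂₂ = 206/527 = 0.3909.
Pooled p̂ = (585+206)/(1234+527) = 791/1761 = 0.4492.
SE = √(p̂(1−p̂)(1/n₁+1/n₂)) = √(0.4492·0.5508·0.00270791) = √(0.000669982) = 0.0259.
z = (0.4741 − 0.3909)/0.0259 = 0.0832/0.0259 = 3.21.
Two-sided p-value ≈ 2·Φ(−3.213) = 0.0013. With α = 0.05, reject H₀.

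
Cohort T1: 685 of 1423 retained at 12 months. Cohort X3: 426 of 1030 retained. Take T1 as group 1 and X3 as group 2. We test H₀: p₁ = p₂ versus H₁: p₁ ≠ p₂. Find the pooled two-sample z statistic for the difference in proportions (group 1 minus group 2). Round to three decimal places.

p̂₁ = 685/1423 ≈ 0.481377, p̂₂ = 426/1030 ≈ 0.413592.
Pooled p̂ = (685+426)/(1423+1030) = 1111/2453 = 0.452915.
SE = √(p̂(1−p̂)(1/n₁+1/n₂)) = √(0.452915·0.547085·0.00167361) = √(0.000414693) = 0.020364.
z = (0.481377 − 0.413592)/0.020364 = 0.067785/0.020364 = 3.329.
Two-sided p-value ≈ 2·Φ(−3.329) = 0.0009.

z = 3.329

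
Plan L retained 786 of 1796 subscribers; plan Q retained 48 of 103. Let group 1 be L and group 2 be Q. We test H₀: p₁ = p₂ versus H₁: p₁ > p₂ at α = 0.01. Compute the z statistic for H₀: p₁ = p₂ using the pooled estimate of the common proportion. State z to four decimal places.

p̂₁ = 786/1796 = 0.437639, p̂₂ = 48/103 = 0.466019.
Pooled p̂ = (786+48)/(1796+103) = 834/1899 = 0.439179.
SE = √(p̂(1−p̂)(1/n₁+1/n₂)) = √(0.439179·0.560821·0.0102655) = √(0.00252841) = 0.050283.
z = (0.437639 − 0.466019)/0.050283 = -0.028380/0.050283 = -0.5644.
p-value = P(Z > -0.564) ≈ 0.7138, so at α = 0.01 we fail to reject H₀.

z = -0.5644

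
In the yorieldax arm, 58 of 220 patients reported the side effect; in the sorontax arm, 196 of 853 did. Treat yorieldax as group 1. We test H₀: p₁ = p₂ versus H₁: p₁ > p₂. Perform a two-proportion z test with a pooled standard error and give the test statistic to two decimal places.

p̂₁ = 58/220 ≈ 0.2636, p̂₂ = 196/853 ≈ 0.2298.
Pooled p̂ = (58+196)/(220+853) = 254/1073 = 0.2367.
SE = √(0.180683 × 0.00571779) = 0.0321.
z = (0.2636 − 0.2298)/0.0321 = 0.0338/0.0321 = 1.05.

z = 1.05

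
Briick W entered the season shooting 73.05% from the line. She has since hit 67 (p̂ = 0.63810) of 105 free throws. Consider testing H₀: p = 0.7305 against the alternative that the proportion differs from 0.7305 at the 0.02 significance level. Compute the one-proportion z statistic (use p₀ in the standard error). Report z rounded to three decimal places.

z = -2.134

p̂ = 67/105 = 0.63810.
Under H₀, SE = √(0.7305·0.2695/105) = √(0.00187495) = 0.04330.
z = (0.63810 − 0.7305)/0.04330 = -0.09240/0.04330 = -2.134.
Two-sided p-value ≈ 2·Φ(−2.134) = 0.0328. With α = 0.02, fail to reject H₀.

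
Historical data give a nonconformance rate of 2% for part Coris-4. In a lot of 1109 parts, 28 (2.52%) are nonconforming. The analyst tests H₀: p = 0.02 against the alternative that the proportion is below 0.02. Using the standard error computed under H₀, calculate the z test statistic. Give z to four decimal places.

z = 1.2483

p̂ = 28/1109 ≈ 0.025248.
SE = √(p₀(1−p₀)/n) = √(0.0196/1109) = 0.004204.
z = (0.025248 − 0.02)/0.004204 = 0.005248/0.004204 = 1.2483.
p-value = P(Z < 1.248) ≈ 0.8940.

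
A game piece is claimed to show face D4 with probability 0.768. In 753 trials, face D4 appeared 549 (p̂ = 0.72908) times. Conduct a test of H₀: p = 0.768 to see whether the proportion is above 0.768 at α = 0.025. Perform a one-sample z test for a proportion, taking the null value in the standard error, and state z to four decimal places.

z = -2.5299

p̂ = 549/753 = 0.7290837.
SE = √(p₀(1−p₀)/n) = √(0.17818/753) = 0.0153825.
z = (0.7290837 − 0.768)/0.0153825 = -0.0389163/0.0153825 = -2.5299.
p-value = P(Z > -2.530) ≈ 0.9943. With α = 0.025, fail to reject H₀.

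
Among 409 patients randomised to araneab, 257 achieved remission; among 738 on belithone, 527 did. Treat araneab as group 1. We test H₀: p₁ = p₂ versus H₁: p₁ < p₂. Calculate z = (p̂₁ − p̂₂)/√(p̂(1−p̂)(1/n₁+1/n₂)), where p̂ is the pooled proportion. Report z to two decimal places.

z = -2.99

p̂₁ = 257/409 = 0.6284, p̂₂ = 527/738 = 0.7141.
Pooled p̂ = (257+527)/(409+738) = 784/1147 = 0.6835.
SE = √(p̂(1−p̂)(1/n₁+1/n₂)) = √(0.6835·0.3165·0.0038) = √(0.000822015) = 0.0287.
z = (0.6284 − 0.7141)/0.0287 = -0.0857/0.0287 = -2.99.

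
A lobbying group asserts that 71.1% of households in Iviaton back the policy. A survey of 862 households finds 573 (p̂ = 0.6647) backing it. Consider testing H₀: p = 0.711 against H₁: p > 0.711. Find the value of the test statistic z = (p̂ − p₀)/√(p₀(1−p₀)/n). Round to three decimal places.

z = -2.997

p̂ = 573/862 ≈ 0.66473.
SE = √(p₀(1−p₀)/n) = √(0.20548/862) = 0.01544.
z = (0.66473 − 0.711)/0.01544 = -0.04627/0.01544 = -2.997.
p-value = P(Z > -2.997) ≈ 0.9986.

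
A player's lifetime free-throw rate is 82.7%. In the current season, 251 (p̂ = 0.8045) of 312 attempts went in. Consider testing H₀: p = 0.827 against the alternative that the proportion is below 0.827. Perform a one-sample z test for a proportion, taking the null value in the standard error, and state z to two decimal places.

z = -1.05

p̂ = 251/312 = 0.8045.
Standard error under H₀: √(0.827×0.173/312) = 0.0214.
z = (0.8045 − 0.827)/0.0214 = -0.0225/0.0214 = -1.05.
p-value = P(Z < -1.051) ≈ 0.1466.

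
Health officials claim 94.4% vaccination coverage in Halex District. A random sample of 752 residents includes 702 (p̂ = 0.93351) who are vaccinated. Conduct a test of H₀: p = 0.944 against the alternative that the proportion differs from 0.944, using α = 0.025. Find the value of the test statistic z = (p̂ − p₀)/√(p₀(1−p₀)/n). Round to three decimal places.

p̂ = 702/752 ≈ 0.933511.
Standard error under H₀: √(0.944×0.056/752) = 0.008384.
z = (0.933511 − 0.944)/0.008384 = -0.010489/0.008384 = -1.251.
p-value = 2·P(Z > 1.251) ≈ 0.2109, so at α = 0.025 we fail to reject H₀.

z = -1.251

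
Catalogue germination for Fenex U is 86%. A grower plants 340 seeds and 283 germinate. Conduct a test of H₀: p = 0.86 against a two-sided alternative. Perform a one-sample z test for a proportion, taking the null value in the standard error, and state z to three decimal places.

p̂ = 283/340 ≈ 0.83235.
Standard error under H₀: √(0.86×0.14/340) = 0.01882.
z = (0.83235 − 0.86)/0.01882 = -0.02765/0.01882 = -1.469.
Two-sided p-value ≈ 2·Φ(−1.469) = 0.1418.

z = -1.469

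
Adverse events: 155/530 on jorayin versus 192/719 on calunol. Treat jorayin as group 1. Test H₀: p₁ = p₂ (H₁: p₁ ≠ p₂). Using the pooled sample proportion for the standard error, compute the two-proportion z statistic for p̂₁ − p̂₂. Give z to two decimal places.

p̂₁ = 155/530 ≈ 0.29245, p̂₂ = 192/719 ≈ 0.26704.
Pooled p̂ = (155+192)/(530+719) = 347/1249 = 0.27782.
SE = √(0.200637 × 0.00327761) = 0.02564.
z = (0.29245 − 0.26704)/0.02564 = 0.02541/0.02564 = 0.99.

z = 0.99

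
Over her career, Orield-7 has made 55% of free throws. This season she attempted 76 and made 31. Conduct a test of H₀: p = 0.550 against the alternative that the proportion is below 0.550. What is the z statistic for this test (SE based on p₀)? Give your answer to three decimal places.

z = -2.490

p̂ = 31/76 = 0.40789.
Under H₀, SE = √(0.55·0.45/76) = √(0.00325658) = 0.05707.
z = (0.40789 − 0.55)/0.05707 = -0.14211/0.05707 = -2.490.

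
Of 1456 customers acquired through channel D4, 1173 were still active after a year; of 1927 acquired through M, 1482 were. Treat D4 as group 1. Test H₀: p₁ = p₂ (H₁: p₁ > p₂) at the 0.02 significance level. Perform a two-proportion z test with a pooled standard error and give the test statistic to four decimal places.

p̂₁ = 1173/1456 = 0.805632, p̂₂ = 1482/1927 = 0.769071.
Pooled p̂ = (1173+1482)/(1456+1927) = 2655/3383 = 0.784806.
SE = √(0.168885 × 0.00120575) = 0.014270.
z = (0.805632 − 0.769071)/0.014270 = 0.036561/0.014270 = 2.5621.
p-value = P(Z > 2.562) ≈ 0.0052; since p < α = 0.02, reject H₀.

z = 2.5621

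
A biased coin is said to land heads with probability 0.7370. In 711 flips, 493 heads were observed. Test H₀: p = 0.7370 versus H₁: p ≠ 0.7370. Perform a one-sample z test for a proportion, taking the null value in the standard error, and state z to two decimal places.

p̂ = 493/711 ≈ 0.6934.
SE = √(p₀(1−p₀)/n) = √(0.19383/711) = 0.0165.
z = (0.6934 − 0.737)/0.0165 = -0.0436/0.0165 = -2.64.
p-value = 2·P(Z > 2.641) ≈ 0.0083.

z = -2.64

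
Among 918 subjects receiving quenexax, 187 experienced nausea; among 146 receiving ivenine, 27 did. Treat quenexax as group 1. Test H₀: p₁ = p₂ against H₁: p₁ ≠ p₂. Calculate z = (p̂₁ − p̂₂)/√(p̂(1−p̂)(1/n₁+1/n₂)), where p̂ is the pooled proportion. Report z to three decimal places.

p̂₁ = 187/918 ≈ 0.20370, p̂₂ = 27/146 ≈ 0.18493.
Pooled p̂ = (187+27)/(918+146) = 214/1064 = 0.20113.
SE = √(0.160675 × 0.00793864) = 0.03571.
z = (0.20370 − 0.18493)/0.03571 = 0.01877/0.03571 = 0.526.

z = 0.526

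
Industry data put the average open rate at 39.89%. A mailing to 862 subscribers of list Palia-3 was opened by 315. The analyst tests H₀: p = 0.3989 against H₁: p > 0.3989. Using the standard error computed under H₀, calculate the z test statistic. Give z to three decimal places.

p̂ = 315/862 ≈ 0.36543.
Under H₀, SE = √(0.3989·0.6011/862) = √(0.000278166) = 0.01668.
z = (0.36543 − 0.3989)/0.01668 = -0.03347/0.01668 = -2.007.
p-value = P(Z > -2.007) ≈ 0.9776.

z = -2.007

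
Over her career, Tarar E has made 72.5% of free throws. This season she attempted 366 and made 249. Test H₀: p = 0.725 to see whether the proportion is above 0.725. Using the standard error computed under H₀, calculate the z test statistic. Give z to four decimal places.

z = -1.9140

p̂ = 249/366 = 0.680328.
Standard error under H₀: √(0.725×0.275/366) = 0.023340.
z = (0.680328 − 0.725)/0.023340 = -0.044672/0.023340 = -1.9140.
p-value = P(Z > -1.914) ≈ 0.9722.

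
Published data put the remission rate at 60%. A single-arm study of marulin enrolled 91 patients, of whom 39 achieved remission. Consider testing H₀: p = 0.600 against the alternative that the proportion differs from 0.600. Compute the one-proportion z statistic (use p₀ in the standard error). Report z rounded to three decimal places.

p̂ = 39/91 ≈ 0.42857.
Under H₀, SE = √(0.6·0.4/91) = √(0.00263736) = 0.05136.
z = (0.42857 − 0.6)/0.05136 = -0.17143/0.05136 = -3.338.
p-value = 2·P(Z > 3.338) ≈ 0.0008.

z = -3.338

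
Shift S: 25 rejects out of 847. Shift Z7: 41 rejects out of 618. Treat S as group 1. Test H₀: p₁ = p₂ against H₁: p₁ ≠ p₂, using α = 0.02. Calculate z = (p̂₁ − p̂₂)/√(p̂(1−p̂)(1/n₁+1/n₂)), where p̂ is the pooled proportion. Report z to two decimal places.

p̂₁ = 25/847 = 0.02952, p̂₂ = 41/618 = 0.06634.
Pooled p̂ = (25+41)/(847+618) = 66/1465 = 0.04505.
SE = √(0.0430216 × 0.00279876) = 0.01097.
z = (0.02952 − 0.06634)/0.01097 = -0.03682/0.01097 = -3.36.
p-value = 2·P(Z > 3.356) ≈ 0.0008. With α = 0.02, reject H₀.

z = -3.36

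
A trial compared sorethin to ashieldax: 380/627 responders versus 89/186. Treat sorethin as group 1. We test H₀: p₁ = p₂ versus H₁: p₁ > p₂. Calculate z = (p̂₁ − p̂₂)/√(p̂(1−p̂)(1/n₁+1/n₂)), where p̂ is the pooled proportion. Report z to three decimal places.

p̂₁ = 380/627 ≈ 0.606061, p̂₂ = 89/186 ≈ 0.478495.
Pooled p̂ = (380+89)/(627+186) = 469/813 = 0.576876.
SE = √(p̂(1−p̂)(1/n₁+1/n₂)) = √(0.576876·0.423124·0.00697124) = √(0.00170161) = 0.041251.
z = (0.606061 − 0.478495)/0.041251 = 0.127566/0.041251 = 3.092.

z = 3.092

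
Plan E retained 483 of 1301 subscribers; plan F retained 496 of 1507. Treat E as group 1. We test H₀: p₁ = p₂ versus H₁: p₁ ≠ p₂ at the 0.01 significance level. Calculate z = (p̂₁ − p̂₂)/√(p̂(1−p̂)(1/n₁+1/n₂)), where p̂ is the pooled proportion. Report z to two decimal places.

z = 2.34

p̂₁ = 483/1301 ≈ 0.3713, p̂₂ = 496/1507 ≈ 0.3291.
Pooled p̂ = (483+496)/(1301+1507) = 979/2808 = 0.3486.
SE = √(p̂(1−p̂)(1/n₁+1/n₂)) = √(0.3486·0.6514·0.00143221) = √(0.000325244) = 0.0180.
z = (0.3713 − 0.3291)/0.0180 = 0.0422/0.0180 = 2.34.
Two-sided p-value ≈ 2·Φ(−2.336) = 0.0195, so at α = 0.01 we fail to reject H₀.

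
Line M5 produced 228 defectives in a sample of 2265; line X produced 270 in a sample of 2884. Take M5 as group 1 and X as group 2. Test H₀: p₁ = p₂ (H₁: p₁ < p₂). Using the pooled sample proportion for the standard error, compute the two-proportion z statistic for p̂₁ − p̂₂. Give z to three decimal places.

p̂₁ = 228/2265 = 0.100662, p̂₂ = 270/2884 = 0.093620.
Pooled p̂ = (228+270)/(2265+2884) = 498/5149 = 0.096718.
SE = √(p̂(1−p̂)(1/n₁+1/n₂)) = √(0.096718·0.903282·0.000788242) = √(6.88635e-05) = 0.008298.
z = (0.100662 − 0.093620)/0.008298 = 0.007042/0.008298 = 0.849.

z = 0.849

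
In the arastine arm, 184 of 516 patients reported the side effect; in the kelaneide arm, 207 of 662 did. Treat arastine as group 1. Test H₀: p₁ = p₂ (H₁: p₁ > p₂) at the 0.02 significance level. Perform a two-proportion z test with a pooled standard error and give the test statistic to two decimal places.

z = 1.59

p̂₁ = 184/516 = 0.35659, p̂₂ = 207/662 = 0.31269.
Pooled p̂ = (184+207)/(516+662) = 391/1178 = 0.33192.
SE = √(p̂(1−p̂)(1/n₁+1/n₂)) = √(0.33192·0.66808·0.00344856) = √(0.000764713) = 0.02765.
z = (0.35659 − 0.31269)/0.02765 = 0.04390/0.02765 = 1.59.
p-value = P(Z > 1.588) ≈ 0.0562, so at α = 0.02 we fail to reject H₀.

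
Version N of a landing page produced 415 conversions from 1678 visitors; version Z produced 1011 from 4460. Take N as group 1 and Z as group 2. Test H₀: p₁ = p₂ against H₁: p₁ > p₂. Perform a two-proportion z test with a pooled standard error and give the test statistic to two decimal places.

z = 1.71

p̂₁ = 415/1678 ≈ 0.24732, p̂₂ = 1011/4460 ≈ 0.22668.
Pooled p̂ = (415+1011)/(1678+4460) = 1426/6138 = 0.23232.
SE = √(p̂(1−p̂)(1/n₁+1/n₂)) = √(0.23232·0.76768·0.000820163) = √(0.000146275) = 0.01209.
z = (0.24732 − 0.22668)/0.01209 = 0.02064/0.01209 = 1.71.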